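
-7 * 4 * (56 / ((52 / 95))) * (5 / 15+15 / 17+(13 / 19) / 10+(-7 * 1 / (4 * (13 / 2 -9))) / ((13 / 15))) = -51646784 / 8619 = -5992.20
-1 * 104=-104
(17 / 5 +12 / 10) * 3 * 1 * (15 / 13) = 207 / 13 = 15.92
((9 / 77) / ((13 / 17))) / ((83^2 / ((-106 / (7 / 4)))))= -64872 / 48271223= -0.00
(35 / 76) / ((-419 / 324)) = -2835 / 7961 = -0.36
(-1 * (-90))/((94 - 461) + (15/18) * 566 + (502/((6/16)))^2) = 405/8064599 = 0.00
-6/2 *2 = -6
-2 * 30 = -60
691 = 691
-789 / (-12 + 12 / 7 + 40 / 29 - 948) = 160167 / 194252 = 0.82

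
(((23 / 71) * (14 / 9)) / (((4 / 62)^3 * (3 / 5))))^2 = 575124572880025 / 58798224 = 9781325.59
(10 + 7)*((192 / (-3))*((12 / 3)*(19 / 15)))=-82688 / 15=-5512.53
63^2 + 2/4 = 7939/2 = 3969.50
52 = 52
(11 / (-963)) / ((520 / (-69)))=253 / 166920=0.00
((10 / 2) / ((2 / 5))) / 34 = 25 / 68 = 0.37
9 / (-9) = -1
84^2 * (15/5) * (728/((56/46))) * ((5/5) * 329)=4164634656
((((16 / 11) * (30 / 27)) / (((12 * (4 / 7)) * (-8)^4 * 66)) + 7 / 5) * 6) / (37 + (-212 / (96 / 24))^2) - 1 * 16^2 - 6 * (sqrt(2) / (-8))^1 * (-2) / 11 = -24373558775633 / 95210311680 - 3 * sqrt(2) / 22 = -256.19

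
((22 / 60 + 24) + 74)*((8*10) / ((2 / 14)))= 165256 / 3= 55085.33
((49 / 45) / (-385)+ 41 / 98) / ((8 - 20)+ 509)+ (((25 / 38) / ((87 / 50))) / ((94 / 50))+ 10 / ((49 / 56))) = 36308343461983 / 3121814722950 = 11.63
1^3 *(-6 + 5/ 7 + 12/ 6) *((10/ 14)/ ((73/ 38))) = -4370/ 3577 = -1.22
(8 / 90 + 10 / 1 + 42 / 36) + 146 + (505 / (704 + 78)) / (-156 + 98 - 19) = 213040823 / 1354815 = 157.25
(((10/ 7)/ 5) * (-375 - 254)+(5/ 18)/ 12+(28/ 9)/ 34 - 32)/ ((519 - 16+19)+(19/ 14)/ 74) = -201241409/ 496464498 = -0.41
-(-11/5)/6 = 11/30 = 0.37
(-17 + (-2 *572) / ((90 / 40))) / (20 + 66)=-4729 / 774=-6.11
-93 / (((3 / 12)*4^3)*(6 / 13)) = -403 / 32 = -12.59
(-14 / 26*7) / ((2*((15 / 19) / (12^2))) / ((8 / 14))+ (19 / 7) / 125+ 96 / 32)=-78204000 / 63092653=-1.24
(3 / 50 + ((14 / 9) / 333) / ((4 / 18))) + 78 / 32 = 335467 / 133200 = 2.52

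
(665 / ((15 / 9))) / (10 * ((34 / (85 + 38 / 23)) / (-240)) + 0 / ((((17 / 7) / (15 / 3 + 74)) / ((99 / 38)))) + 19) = 1363212 / 64859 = 21.02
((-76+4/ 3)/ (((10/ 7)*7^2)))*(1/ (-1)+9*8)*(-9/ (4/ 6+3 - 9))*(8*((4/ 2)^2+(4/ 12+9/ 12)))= -25986/ 5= -5197.20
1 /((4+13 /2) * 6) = 1 /63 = 0.02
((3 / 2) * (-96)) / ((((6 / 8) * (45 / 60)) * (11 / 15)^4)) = -12960000 / 14641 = -885.19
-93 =-93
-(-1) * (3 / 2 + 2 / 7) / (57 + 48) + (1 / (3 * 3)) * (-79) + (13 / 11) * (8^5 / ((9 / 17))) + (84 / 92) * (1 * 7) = 73146.40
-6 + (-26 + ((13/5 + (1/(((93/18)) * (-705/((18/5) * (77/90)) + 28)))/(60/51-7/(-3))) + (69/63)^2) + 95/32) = -152822335995589/6056692659360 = -25.23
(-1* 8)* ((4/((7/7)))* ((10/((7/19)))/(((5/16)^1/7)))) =-19456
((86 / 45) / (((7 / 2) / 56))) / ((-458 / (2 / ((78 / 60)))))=-2752 / 26793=-0.10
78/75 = 26/25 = 1.04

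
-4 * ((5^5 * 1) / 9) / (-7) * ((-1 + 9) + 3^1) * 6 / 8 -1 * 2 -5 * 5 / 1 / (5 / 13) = 32968 / 21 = 1569.90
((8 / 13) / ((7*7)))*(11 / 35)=88 / 22295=0.00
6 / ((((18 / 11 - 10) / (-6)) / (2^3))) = 792 / 23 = 34.43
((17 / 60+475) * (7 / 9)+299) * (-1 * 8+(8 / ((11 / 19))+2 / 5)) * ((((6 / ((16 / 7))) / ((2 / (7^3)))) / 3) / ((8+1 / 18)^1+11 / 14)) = 70571.51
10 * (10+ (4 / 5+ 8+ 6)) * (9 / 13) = 2232 / 13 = 171.69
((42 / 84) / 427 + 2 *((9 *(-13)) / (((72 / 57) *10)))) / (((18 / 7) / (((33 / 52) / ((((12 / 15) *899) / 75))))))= -87006425 / 182504192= -0.48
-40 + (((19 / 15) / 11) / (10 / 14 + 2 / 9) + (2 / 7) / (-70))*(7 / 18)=-8167949 / 204435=-39.95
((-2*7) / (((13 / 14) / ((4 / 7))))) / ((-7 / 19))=304 / 13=23.38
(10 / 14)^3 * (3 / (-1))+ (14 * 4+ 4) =58.91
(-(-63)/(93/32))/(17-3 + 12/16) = 2688/1829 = 1.47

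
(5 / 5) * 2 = 2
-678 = -678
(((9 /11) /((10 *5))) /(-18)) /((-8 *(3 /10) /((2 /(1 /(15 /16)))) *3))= 1 /4224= 0.00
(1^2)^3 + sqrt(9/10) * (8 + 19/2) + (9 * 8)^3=21 * sqrt(10)/4 + 373249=373265.60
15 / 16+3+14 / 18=679 / 144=4.72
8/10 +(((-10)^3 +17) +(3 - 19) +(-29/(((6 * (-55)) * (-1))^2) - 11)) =-1009.20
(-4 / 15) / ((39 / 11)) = -44 / 585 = -0.08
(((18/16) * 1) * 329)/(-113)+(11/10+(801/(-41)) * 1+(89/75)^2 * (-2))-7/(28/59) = -8188953763/208485000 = -39.28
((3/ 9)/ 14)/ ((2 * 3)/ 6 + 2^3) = 1/ 378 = 0.00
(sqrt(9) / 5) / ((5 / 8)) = 24 / 25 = 0.96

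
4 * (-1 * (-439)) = 1756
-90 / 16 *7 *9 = -2835 / 8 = -354.38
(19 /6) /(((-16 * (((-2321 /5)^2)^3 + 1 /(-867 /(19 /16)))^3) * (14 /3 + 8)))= -0.00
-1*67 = -67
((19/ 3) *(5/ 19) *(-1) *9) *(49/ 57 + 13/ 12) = -29.14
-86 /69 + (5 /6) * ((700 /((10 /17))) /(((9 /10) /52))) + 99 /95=3380182949 /58995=57296.09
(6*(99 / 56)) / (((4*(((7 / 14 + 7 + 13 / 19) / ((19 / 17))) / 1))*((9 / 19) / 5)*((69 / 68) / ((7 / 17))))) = 377245 / 243202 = 1.55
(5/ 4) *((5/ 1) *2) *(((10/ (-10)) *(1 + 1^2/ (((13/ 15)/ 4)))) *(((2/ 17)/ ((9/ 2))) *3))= -3650/ 663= -5.51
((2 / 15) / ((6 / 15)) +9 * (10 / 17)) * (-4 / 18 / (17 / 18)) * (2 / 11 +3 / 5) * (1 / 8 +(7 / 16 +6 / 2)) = -234479 / 63580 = -3.69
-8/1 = -8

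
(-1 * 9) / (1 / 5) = -45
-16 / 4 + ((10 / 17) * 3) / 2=-53 / 17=-3.12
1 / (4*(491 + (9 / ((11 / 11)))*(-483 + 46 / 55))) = -55 / 846664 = -0.00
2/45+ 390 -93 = 13367/45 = 297.04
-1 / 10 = -0.10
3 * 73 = 219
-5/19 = -0.26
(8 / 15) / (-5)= -0.11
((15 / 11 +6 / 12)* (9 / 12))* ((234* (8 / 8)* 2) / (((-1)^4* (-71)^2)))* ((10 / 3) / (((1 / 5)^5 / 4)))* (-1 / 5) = -59962500 / 55451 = -1081.36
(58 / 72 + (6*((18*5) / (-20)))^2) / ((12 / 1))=60.82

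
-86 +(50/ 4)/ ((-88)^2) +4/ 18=-11956511/ 139392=-85.78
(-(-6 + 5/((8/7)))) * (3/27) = 13/72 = 0.18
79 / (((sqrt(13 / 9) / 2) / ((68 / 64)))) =4029 * sqrt(13) / 104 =139.68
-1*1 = -1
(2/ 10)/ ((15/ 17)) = 0.23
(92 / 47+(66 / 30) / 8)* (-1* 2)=-4197 / 940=-4.46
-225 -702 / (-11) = -1773 / 11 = -161.18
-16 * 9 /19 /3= -48 /19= -2.53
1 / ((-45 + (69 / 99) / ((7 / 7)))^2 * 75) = 363 / 53436100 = 0.00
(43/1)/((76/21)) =903/76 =11.88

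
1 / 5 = 0.20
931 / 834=1.12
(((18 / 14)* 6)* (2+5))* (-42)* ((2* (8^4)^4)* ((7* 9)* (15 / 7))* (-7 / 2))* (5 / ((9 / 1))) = 335152254769378099200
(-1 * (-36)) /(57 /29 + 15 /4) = 1392 /221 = 6.30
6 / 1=6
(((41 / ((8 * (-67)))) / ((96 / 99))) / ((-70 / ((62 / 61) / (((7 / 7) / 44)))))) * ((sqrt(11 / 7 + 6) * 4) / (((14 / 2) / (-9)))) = -4152357 * sqrt(371) / 112147280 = -0.71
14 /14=1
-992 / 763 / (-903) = 992 / 688989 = 0.00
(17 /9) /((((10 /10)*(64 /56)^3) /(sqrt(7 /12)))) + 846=5831*sqrt(21) /27648 + 846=846.97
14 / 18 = 7 / 9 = 0.78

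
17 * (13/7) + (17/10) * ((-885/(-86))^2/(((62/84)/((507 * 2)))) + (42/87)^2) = 834666308804371/3374369530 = 247354.74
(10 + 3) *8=104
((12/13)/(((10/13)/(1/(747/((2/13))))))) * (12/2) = 8/5395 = 0.00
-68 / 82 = -34 / 41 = -0.83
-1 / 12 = -0.08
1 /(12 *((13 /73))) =73 /156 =0.47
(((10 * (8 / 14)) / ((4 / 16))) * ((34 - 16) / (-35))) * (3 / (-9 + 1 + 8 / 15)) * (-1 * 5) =-8100 / 343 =-23.62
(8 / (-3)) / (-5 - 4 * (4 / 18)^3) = 1944 / 3677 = 0.53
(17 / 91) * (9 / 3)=51 / 91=0.56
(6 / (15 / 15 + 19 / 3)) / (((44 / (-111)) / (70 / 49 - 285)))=1983015 / 3388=585.31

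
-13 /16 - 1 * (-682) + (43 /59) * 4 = 645793 /944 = 684.10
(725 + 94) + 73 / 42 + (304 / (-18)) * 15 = 23831 / 42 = 567.40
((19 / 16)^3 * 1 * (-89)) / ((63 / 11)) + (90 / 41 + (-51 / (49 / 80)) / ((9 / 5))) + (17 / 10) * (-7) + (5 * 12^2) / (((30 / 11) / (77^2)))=1565174.01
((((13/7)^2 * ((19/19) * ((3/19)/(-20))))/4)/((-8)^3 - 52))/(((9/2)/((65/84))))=2197/1058569344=0.00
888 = 888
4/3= 1.33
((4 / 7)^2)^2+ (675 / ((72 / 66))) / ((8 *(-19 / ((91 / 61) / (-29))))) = 816106537 / 2582400352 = 0.32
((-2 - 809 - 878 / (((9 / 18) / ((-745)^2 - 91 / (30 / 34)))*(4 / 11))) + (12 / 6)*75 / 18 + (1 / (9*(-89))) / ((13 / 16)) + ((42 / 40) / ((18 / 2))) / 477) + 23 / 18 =-88734429646558603 / 33113340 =-2679718495.52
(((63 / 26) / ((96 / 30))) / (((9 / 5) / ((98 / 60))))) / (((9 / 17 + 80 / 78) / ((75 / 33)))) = 728875 / 725824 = 1.00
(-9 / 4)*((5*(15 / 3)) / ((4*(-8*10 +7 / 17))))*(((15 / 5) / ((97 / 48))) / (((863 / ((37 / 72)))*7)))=47175 / 2114205016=0.00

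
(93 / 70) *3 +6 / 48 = 1151 / 280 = 4.11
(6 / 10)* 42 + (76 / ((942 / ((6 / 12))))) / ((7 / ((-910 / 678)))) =20112119 / 798345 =25.19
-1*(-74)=74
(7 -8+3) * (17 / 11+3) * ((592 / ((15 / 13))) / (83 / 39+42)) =2000960 / 18931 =105.70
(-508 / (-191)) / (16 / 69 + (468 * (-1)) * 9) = -8763 / 13876723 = -0.00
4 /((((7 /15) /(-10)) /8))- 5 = -4835 /7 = -690.71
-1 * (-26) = 26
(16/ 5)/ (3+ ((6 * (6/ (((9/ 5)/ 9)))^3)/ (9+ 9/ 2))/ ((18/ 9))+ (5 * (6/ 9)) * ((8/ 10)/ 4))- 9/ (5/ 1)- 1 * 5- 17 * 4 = -6736066/ 90055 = -74.80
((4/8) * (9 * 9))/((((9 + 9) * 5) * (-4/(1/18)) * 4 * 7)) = -1/4480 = -0.00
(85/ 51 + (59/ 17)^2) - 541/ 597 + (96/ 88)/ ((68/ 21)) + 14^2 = 396923528/ 1897863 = 209.14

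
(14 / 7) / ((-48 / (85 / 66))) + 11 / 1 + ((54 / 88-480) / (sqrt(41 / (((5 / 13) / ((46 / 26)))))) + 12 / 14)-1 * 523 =-5668147 / 11088-21093 * sqrt(4715) / 41492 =-546.10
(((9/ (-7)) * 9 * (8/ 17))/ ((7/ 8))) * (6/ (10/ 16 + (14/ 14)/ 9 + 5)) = -2239488/ 344029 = -6.51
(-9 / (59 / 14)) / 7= -18 / 59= -0.31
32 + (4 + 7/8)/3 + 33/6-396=-2855/8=-356.88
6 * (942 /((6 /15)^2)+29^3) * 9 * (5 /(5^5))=1634931 /625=2615.89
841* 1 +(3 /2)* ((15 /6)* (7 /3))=3399 /4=849.75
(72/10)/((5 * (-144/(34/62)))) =-0.01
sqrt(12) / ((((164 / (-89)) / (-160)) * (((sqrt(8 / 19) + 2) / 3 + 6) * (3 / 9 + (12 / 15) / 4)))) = -20025 * sqrt(114) / 77818 + 1902375 * sqrt(3) / 38909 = 81.94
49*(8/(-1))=-392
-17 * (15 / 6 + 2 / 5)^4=-12023777 / 10000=-1202.38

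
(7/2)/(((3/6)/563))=3941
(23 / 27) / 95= 23 / 2565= 0.01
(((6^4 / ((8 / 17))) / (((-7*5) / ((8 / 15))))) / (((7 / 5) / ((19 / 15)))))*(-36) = 1674432 / 1225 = 1366.88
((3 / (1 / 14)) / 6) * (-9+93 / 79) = -4326 / 79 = -54.76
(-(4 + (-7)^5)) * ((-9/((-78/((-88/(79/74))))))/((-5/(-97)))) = -15920775288/5135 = -3100443.09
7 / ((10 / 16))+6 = 17.20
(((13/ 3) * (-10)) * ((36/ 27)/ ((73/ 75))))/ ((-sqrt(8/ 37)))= 3250 * sqrt(74)/ 219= 127.66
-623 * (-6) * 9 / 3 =11214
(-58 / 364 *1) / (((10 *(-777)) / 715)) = 319 / 21756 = 0.01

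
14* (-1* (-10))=140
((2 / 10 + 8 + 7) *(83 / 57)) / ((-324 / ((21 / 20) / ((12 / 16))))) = -581 / 6075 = -0.10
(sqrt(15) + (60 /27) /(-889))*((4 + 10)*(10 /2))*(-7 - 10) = -4605.88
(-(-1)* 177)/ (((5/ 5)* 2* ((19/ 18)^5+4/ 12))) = 53.84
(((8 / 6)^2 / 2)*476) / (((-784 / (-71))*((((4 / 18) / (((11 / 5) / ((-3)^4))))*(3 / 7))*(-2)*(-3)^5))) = 13277 / 590490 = 0.02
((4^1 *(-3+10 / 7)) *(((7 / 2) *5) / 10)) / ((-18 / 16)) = 88 / 9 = 9.78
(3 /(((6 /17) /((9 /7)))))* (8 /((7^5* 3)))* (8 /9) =544 /352947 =0.00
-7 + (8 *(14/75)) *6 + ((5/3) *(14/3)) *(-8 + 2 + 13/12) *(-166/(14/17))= 10408771/1350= 7710.20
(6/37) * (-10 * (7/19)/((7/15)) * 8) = -7200/703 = -10.24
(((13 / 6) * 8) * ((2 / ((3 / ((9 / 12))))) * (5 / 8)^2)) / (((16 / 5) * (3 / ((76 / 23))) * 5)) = 6175 / 26496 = 0.23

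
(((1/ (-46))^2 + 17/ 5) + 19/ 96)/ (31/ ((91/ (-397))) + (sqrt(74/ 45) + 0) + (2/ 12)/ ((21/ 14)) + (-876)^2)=4898164316248749/ 1044376130646803775446- 68097370887 * sqrt(370)/ 167100180903488604071360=0.00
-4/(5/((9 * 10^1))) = -72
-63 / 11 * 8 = -504 / 11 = -45.82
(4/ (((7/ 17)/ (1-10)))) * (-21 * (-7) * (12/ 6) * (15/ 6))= -64260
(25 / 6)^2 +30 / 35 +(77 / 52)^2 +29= 8417251 / 170352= 49.41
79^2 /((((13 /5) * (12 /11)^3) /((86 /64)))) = 1785955765 /718848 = 2484.47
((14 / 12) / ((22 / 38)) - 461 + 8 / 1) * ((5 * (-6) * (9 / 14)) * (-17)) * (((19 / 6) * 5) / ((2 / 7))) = -721057125 / 88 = -8193830.97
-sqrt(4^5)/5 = -32/5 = -6.40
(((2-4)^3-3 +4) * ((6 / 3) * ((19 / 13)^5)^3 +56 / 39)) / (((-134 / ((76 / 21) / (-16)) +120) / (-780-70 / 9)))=21525000622387477847688665 / 4676752672911444285576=4602.55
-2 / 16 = -1 / 8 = -0.12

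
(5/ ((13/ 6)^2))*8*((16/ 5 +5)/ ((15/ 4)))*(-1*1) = -15744/ 845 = -18.63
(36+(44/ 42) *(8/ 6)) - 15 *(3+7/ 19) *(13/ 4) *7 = -1331156/ 1197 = -1112.08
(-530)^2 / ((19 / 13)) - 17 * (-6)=3653638 / 19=192296.74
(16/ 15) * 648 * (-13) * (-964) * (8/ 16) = 21655296/ 5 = 4331059.20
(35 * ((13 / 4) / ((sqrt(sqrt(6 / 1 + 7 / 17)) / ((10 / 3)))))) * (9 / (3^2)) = 2275 * 109^(3 / 4) * 17^(1 / 4) / 654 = 238.28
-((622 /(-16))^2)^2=-9354951841 /4096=-2283923.79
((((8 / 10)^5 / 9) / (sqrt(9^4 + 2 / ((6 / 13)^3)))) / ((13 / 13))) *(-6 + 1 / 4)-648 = -648-11776 *sqrt(2132355) / 6663609375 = -648.00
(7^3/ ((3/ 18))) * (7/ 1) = 14406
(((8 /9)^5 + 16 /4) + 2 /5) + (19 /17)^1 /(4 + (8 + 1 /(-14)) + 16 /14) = 1543224356 /306169065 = 5.04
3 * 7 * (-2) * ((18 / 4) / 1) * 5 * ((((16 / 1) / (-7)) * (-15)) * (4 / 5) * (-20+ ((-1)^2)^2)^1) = 492480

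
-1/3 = -0.33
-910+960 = 50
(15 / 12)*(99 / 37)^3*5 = 24257475 / 202612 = 119.72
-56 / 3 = -18.67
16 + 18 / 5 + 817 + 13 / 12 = 50261 / 60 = 837.68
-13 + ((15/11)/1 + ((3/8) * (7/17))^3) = -321876497/27670016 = -11.63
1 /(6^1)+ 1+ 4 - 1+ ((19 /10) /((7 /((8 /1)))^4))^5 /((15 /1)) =209590590562224012292289 /7480524965401125093750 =28.02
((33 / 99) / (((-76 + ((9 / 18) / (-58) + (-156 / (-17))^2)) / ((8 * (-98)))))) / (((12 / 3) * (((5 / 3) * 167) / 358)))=-2352312032 / 229510605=-10.25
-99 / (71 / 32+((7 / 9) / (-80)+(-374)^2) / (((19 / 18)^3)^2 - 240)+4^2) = 128555664003360 / 737541149000651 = 0.17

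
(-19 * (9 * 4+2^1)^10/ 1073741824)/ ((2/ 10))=-582451294491095/ 1048576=-555468840.11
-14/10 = -7/5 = -1.40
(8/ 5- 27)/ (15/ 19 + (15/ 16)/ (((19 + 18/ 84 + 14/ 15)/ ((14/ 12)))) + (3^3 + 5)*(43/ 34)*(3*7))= -2776957616/ 93009069285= -0.03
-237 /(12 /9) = -711 /4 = -177.75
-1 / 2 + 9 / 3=5 / 2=2.50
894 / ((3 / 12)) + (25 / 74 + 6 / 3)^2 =3581.47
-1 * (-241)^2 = -58081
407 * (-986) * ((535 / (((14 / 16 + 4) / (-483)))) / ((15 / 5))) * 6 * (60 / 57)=11061167286400 / 247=44782053791.09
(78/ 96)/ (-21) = -0.04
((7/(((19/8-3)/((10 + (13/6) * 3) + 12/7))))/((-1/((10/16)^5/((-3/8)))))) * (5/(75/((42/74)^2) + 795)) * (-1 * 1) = 7809375/30943232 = 0.25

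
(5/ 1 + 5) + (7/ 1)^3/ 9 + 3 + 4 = 55.11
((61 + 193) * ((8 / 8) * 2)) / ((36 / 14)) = 1778 / 9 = 197.56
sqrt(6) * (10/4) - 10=-10 +5 * sqrt(6)/2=-3.88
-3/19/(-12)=1/76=0.01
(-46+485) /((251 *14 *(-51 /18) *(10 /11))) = -14487 /298690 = -0.05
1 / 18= 0.06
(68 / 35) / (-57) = -68 / 1995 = -0.03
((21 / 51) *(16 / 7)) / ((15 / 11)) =176 / 255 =0.69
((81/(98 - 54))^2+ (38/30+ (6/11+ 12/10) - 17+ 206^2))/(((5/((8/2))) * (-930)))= -1232033647/33759000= -36.49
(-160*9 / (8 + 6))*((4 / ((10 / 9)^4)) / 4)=-59049 / 875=-67.48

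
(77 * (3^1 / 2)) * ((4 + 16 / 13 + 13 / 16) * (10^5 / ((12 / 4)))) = 302465625 / 13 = 23266586.54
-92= -92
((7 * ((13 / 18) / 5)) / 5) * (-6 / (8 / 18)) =-273 / 100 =-2.73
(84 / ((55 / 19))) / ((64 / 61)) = 24339 / 880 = 27.66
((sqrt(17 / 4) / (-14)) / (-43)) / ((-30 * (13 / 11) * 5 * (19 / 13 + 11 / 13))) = -11 * sqrt(17) / 5418000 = -0.00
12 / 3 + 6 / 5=26 / 5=5.20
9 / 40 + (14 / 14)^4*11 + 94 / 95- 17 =-4.79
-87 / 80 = -1.09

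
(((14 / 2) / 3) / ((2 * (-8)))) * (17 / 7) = -17 / 48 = -0.35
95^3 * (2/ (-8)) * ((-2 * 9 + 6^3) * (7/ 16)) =-594160875/ 32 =-18567527.34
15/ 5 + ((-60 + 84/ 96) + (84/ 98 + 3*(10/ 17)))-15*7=-150895/ 952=-158.50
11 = 11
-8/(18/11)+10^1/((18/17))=41/9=4.56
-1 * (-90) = 90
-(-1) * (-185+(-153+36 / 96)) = -2701 / 8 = -337.62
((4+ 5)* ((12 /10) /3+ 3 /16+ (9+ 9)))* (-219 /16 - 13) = -4464.49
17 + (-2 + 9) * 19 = 150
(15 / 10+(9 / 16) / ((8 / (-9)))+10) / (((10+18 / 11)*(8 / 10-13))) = -76505 / 999424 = -0.08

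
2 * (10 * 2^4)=320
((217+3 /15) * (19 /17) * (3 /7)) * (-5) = -61902 /119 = -520.18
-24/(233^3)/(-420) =2/442726795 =0.00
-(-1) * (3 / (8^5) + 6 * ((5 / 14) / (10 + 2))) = 40981 / 229376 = 0.18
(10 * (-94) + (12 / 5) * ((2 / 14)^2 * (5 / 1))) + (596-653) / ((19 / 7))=-47077 / 49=-960.76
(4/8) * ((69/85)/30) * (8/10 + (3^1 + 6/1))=1127/8500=0.13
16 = 16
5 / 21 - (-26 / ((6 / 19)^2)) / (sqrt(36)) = 33031 / 756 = 43.69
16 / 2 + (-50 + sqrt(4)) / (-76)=164 / 19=8.63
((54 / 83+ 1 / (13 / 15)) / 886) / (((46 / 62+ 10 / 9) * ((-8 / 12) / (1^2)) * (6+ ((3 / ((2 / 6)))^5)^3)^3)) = -0.00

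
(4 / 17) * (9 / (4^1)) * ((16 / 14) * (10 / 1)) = 720 / 119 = 6.05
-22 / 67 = -0.33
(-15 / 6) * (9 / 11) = -2.05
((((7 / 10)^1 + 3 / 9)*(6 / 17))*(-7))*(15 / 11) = -651 / 187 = -3.48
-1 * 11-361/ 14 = -515/ 14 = -36.79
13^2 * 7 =1183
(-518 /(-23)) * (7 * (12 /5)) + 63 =50757 /115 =441.37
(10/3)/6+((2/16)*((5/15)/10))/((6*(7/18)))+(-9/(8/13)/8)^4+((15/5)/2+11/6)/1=15.06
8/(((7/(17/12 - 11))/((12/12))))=-230/21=-10.95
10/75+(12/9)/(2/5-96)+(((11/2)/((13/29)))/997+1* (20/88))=183473233/511117035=0.36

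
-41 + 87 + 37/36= 1693/36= 47.03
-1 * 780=-780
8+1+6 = 15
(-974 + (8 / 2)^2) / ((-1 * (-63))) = -958 / 63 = -15.21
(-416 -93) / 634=-509 / 634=-0.80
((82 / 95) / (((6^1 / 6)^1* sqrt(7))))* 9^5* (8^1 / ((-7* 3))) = -7338.79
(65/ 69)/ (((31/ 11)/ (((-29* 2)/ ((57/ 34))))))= -1409980/ 121923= -11.56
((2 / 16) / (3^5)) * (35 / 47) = 35 / 91368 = 0.00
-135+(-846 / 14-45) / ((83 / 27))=-98361 / 581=-169.30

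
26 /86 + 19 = 19.30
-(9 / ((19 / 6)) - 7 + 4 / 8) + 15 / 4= 563 / 76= 7.41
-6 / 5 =-1.20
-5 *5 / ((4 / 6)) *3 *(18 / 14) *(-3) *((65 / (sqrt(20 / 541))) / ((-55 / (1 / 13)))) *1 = -1215 *sqrt(2705) / 308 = -205.17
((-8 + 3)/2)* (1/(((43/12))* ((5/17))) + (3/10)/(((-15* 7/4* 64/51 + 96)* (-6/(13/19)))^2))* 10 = -10155671280335/428130797568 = -23.72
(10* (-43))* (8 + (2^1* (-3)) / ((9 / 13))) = 860 / 3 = 286.67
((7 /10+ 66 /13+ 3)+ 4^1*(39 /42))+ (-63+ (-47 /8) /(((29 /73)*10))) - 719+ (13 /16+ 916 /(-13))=-88737611 /105560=-840.64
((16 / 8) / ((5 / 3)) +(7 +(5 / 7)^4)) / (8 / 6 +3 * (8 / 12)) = 152349 / 60025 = 2.54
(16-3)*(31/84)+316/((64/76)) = 7981/21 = 380.05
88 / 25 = 3.52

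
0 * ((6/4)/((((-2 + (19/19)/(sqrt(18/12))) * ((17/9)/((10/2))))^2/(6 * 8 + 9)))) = 0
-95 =-95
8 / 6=4 / 3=1.33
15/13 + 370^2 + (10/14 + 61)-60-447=12417484/91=136455.87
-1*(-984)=984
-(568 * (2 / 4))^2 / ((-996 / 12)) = 80656 / 83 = 971.76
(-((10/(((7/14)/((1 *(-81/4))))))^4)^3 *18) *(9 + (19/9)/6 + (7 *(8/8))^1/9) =-3550801136315857983012570556640625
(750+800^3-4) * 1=512000746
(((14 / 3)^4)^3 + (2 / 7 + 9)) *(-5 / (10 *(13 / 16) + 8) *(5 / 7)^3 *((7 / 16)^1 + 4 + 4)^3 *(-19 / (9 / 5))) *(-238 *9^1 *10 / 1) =-250361224683882912109375 / 152917632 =-1637229280949648.19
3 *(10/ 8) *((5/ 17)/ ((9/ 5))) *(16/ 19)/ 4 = 125/ 969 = 0.13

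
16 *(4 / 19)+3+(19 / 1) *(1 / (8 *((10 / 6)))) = 5923 / 760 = 7.79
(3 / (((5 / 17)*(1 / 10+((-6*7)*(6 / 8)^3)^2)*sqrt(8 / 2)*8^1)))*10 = 32640 / 1607957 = 0.02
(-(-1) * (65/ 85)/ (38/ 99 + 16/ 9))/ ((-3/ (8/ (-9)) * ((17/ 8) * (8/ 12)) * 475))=2288/ 14688425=0.00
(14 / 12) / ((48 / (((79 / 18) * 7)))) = 3871 / 5184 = 0.75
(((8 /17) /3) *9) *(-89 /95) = -2136 /1615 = -1.32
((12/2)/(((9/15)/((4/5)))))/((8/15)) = 15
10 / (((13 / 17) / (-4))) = -680 / 13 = -52.31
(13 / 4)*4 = 13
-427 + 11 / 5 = -2124 / 5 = -424.80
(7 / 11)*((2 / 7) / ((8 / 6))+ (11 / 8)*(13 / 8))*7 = 10.91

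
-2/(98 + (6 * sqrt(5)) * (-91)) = 1/7556 + 39 * sqrt(5)/52892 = 0.00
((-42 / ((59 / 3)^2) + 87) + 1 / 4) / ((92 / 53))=64307921 / 1281008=50.20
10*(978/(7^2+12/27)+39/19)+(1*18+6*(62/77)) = 31400100/130207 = 241.16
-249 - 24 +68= -205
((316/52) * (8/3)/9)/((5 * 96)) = 79/21060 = 0.00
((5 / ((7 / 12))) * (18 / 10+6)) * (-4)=-1872 / 7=-267.43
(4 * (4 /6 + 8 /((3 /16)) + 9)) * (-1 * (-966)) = 202216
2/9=0.22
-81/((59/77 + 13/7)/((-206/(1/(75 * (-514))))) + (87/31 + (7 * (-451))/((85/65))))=13051125514350/388532009566373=0.03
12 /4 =3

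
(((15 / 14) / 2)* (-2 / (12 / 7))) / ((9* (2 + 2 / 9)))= -1 / 32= -0.03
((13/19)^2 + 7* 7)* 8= 142864/361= 395.75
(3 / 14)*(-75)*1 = -225 / 14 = -16.07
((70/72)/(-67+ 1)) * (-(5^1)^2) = 875/2376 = 0.37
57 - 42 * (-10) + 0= 477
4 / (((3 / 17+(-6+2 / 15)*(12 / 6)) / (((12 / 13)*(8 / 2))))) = -48960 / 38311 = -1.28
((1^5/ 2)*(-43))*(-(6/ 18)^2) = 43/ 18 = 2.39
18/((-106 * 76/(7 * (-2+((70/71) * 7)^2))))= -7245567/10152574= -0.71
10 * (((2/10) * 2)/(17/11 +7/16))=704/349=2.02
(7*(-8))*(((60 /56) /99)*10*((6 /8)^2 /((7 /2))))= -75 /77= -0.97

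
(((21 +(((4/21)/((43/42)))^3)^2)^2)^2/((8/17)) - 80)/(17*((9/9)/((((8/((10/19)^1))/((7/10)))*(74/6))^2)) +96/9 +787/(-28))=-438236271074896905187539330355006313129310229367913384/18497170039659002011587466776111651851329561895923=-23692.07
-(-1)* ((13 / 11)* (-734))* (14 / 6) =-66794 / 33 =-2024.06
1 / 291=0.00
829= 829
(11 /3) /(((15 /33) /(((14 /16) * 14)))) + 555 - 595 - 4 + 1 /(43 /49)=144367 /2580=55.96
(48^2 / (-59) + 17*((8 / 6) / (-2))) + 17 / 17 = -8741 / 177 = -49.38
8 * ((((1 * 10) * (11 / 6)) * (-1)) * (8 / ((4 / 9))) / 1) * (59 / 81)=-51920 / 27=-1922.96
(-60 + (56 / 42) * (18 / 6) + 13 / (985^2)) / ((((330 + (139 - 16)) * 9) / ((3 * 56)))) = -3042624872 / 1318535775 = -2.31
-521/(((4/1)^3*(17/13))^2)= -0.07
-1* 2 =-2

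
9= 9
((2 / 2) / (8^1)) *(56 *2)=14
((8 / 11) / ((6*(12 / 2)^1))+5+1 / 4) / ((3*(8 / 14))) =14609 / 4752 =3.07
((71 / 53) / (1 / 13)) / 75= 923 / 3975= 0.23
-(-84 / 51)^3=21952 / 4913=4.47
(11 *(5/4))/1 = 55/4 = 13.75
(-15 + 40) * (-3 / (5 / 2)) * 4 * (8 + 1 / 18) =-2900 / 3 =-966.67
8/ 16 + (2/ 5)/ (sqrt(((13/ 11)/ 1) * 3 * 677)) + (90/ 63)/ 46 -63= -20115/ 322 + 2 * sqrt(290433)/ 132015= -62.46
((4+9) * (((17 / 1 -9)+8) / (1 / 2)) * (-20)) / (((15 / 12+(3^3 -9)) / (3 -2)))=-33280 / 77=-432.21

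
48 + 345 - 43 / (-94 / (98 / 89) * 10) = 16441297 / 41830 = 393.05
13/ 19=0.68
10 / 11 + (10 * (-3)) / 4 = -145 / 22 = -6.59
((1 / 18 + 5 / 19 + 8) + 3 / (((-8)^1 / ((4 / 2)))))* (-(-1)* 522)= 150133 / 38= 3950.87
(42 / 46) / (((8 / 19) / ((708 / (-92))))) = -70623 / 4232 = -16.69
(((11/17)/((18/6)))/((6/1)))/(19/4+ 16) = 22/12699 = 0.00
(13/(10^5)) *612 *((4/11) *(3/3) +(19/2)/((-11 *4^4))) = 4035681/140800000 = 0.03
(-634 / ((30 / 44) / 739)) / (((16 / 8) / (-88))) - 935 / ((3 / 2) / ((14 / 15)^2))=4081725208 / 135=30235001.54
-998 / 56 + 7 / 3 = -1301 / 84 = -15.49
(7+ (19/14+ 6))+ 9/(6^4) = 14479/1008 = 14.36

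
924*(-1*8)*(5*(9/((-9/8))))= 295680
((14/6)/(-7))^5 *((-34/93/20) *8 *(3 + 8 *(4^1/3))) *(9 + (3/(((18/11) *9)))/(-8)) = 2702269/36610380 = 0.07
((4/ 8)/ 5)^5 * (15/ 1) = 0.00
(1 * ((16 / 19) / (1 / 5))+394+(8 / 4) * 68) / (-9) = -10150 / 171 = -59.36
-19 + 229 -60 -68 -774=-692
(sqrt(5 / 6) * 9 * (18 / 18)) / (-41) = -3 * sqrt(30) / 82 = -0.20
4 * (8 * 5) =160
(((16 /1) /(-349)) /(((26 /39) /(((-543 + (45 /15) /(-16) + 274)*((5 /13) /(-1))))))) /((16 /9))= -581445 /145184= -4.00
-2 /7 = -0.29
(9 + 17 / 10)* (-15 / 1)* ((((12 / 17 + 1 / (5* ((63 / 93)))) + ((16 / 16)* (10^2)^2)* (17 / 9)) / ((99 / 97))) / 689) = -1049891491819 / 243513270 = -4311.43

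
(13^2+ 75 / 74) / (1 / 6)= 37743 / 37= 1020.08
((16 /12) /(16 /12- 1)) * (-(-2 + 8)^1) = -24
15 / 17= 0.88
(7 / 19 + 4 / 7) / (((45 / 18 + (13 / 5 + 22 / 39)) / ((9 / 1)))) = 1.49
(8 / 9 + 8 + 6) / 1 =134 / 9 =14.89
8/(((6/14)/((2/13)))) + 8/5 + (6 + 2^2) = 2822/195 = 14.47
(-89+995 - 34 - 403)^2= 219961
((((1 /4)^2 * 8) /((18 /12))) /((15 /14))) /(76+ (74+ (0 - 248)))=-1 /315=-0.00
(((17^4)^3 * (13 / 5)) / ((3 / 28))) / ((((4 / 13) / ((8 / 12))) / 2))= 2756968426571229052 / 45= 61265965034916201.16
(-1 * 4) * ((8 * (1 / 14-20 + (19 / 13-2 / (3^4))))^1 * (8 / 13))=364.14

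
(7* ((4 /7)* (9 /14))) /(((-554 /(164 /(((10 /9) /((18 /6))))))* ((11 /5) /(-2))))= 39852 /21329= 1.87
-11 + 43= 32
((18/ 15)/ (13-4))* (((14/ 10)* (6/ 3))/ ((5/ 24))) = 224/ 125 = 1.79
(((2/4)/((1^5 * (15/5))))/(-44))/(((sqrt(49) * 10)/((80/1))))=-1/231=-0.00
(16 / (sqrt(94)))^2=128 / 47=2.72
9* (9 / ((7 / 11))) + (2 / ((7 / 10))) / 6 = 2683 / 21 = 127.76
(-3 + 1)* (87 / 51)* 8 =-27.29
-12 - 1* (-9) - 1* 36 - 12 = -51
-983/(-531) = 983/531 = 1.85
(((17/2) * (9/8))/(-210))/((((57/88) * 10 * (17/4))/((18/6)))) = -33/6650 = -0.00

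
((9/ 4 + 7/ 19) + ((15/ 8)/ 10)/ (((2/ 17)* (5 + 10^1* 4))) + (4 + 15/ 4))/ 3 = 94883/ 27360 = 3.47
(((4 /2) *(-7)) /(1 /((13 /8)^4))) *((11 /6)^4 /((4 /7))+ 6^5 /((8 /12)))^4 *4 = -2690688345593590524939325028387647447 /369768517790072832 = -7276683157545510709.58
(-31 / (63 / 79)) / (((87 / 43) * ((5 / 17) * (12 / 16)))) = -7160876 / 82215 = -87.10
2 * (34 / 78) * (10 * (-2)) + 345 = 12775 / 39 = 327.56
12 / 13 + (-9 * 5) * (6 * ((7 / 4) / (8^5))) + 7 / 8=1519619 / 851968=1.78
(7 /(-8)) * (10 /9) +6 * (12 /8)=289 /36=8.03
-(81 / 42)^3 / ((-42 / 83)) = 544563 / 38416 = 14.18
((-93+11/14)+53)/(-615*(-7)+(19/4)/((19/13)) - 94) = -122/13111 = -0.01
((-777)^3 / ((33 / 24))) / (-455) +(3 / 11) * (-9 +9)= 536111352 / 715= 749806.09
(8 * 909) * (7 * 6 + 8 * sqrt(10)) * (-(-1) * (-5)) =-2446963.33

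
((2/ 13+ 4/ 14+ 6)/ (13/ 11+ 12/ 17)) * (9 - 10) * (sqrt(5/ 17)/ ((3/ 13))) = -6446 * sqrt(85)/ 7413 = -8.02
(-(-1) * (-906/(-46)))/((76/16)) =1812/437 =4.15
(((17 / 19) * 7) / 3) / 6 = 119 / 342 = 0.35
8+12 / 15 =44 / 5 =8.80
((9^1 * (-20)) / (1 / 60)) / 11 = -10800 / 11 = -981.82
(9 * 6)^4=8503056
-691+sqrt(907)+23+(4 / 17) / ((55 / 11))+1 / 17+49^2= sqrt(907)+147314 / 85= 1763.22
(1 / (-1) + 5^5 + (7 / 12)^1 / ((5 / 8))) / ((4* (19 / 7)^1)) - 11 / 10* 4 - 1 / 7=1130287 / 3990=283.28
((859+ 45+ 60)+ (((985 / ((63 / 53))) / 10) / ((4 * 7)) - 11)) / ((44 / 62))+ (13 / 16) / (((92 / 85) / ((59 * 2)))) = 5125624195 / 3570336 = 1435.61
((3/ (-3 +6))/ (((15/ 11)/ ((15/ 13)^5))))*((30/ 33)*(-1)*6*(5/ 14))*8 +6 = -45155694/ 2599051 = -17.37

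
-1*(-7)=7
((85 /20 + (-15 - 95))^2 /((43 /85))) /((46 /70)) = 532313775 /15824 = 33639.65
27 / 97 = 0.28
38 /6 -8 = -5 /3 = -1.67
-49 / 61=-0.80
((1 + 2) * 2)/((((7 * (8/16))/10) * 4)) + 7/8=289/56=5.16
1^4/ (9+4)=1/ 13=0.08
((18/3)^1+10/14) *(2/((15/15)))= 94/7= 13.43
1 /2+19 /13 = 51 /26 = 1.96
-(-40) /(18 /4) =80 /9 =8.89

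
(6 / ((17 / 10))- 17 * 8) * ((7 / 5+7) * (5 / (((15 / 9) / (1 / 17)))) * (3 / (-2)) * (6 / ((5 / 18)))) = 6362.33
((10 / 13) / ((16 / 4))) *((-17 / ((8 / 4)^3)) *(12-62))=2125 / 104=20.43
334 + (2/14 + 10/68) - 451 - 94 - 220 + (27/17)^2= -1732447/4046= -428.19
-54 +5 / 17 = -913 / 17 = -53.71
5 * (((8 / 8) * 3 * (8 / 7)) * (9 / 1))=1080 / 7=154.29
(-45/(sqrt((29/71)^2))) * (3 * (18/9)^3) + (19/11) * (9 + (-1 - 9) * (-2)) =-827501/319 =-2594.05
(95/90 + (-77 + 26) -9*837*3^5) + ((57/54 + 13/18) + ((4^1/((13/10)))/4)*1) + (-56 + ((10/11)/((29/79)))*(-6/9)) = -45549587573/24882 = -1830624.05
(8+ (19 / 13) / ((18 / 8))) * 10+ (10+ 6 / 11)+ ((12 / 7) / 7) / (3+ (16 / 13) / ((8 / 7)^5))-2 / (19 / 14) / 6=1020059830486 / 10530953433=96.86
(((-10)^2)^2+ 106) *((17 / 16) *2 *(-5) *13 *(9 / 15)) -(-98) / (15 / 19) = -50244637 / 60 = -837410.62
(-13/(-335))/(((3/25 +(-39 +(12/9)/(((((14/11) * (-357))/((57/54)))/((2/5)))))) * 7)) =-626535/4394251682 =-0.00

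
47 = 47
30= 30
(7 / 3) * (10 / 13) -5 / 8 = 365 / 312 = 1.17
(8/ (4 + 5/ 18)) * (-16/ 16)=-144/ 77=-1.87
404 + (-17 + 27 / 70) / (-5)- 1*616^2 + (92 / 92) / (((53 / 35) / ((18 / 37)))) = -260159839057 / 686350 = -379048.36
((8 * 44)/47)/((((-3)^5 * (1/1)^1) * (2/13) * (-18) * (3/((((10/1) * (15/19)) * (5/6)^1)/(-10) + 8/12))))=572/17576919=0.00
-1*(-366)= 366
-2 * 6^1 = -12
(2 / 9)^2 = 0.05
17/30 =0.57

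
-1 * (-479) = 479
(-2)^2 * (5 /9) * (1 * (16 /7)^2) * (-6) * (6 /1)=-20480 /49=-417.96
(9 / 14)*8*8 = 288 / 7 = 41.14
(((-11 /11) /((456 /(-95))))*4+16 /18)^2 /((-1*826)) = -961 /267624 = -0.00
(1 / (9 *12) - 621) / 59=-67067 / 6372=-10.53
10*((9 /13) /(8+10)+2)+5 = 330 /13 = 25.38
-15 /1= -15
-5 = -5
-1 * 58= -58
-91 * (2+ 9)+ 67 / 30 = -29963 / 30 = -998.77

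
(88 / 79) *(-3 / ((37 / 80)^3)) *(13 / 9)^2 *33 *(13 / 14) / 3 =-544434176000 / 756299943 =-719.87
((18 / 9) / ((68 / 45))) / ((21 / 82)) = 615 / 119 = 5.17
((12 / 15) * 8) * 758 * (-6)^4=31435776 / 5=6287155.20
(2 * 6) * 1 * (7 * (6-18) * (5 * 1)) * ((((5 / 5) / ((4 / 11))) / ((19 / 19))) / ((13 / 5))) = -69300 / 13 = -5330.77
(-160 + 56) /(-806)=0.13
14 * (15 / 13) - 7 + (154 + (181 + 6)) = 4552 / 13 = 350.15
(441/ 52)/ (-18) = -49/ 104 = -0.47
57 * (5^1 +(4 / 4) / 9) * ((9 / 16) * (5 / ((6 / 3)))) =6555 / 16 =409.69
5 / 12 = 0.42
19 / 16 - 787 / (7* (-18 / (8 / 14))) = 33563 / 7056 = 4.76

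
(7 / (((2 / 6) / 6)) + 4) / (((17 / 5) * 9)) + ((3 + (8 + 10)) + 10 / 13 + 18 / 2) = 35.02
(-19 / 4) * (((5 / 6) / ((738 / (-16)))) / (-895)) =-19 / 198153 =-0.00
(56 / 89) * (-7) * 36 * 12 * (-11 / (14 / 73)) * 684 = 6643752192 / 89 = 74648901.03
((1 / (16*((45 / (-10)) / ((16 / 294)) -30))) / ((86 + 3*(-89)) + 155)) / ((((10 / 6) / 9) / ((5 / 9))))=1 / 15626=0.00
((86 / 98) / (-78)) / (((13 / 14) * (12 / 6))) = -43 / 7098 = -0.01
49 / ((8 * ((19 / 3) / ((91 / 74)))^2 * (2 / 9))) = 32867289 / 31629376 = 1.04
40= 40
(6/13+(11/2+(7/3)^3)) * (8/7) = 52412/2457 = 21.33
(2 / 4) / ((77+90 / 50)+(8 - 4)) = 5 / 828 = 0.01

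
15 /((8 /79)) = 1185 /8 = 148.12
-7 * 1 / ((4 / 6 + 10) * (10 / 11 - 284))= 77 / 33216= 0.00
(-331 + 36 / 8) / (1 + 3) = -653 / 8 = -81.62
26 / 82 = 13 / 41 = 0.32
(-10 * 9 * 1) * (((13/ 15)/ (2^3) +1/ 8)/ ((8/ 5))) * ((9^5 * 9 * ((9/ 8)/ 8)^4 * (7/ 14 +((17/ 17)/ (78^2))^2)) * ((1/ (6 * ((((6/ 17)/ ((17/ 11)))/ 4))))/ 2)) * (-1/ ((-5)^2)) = 537233569527284469/ 6746770851758080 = 79.63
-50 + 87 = 37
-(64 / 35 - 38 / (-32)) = -1689 / 560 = -3.02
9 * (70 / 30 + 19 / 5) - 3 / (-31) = 8571 / 155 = 55.30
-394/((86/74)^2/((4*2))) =-4315088/1849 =-2333.74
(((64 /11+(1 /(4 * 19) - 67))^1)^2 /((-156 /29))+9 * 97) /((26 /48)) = 19346458147 /59056712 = 327.59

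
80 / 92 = 20 / 23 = 0.87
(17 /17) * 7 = 7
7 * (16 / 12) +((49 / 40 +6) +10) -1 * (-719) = 89467 / 120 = 745.56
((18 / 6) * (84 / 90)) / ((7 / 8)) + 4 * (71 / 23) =1788 / 115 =15.55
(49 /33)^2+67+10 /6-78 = -7763 /1089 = -7.13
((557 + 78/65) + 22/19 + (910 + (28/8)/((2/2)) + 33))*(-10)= -286113/19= -15058.58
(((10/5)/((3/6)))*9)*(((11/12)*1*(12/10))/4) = 99/10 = 9.90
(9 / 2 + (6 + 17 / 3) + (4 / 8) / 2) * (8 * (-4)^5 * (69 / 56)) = -165705.14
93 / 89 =1.04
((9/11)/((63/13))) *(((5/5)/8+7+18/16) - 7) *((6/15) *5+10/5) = 0.84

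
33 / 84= 11 / 28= 0.39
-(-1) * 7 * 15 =105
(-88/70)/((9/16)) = -704/315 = -2.23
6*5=30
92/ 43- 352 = -15044/ 43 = -349.86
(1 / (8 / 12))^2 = 9 / 4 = 2.25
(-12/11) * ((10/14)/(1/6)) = -360/77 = -4.68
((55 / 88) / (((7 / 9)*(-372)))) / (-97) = 15 / 673568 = 0.00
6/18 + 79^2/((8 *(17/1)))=18859/408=46.22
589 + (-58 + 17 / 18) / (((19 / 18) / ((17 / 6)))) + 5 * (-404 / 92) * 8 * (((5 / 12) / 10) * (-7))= 1277131 / 2622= 487.08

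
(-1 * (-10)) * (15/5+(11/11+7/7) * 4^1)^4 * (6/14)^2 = 1317690/49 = 26891.63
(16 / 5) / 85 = 16 / 425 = 0.04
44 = 44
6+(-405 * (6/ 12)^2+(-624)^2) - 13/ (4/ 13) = 778477/ 2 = 389238.50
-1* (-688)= 688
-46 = -46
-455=-455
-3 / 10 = -0.30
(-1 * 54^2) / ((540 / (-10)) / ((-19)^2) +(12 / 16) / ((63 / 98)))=-6316056 / 2203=-2867.02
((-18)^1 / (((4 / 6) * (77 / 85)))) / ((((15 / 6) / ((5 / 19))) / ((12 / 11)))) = -55080 / 16093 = -3.42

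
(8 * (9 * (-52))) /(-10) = 1872 /5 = 374.40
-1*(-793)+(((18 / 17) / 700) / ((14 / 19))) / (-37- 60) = 793.00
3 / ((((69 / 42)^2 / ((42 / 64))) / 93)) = 287091 / 4232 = 67.84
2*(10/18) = 10/9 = 1.11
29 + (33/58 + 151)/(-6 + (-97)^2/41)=15772597/531454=29.68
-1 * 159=-159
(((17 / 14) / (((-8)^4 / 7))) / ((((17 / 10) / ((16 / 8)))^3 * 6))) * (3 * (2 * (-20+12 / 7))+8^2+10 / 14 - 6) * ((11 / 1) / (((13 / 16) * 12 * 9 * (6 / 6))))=-1375 / 381888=-0.00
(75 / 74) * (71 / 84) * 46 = 40825 / 1036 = 39.41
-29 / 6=-4.83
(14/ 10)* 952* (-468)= -3118752/ 5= -623750.40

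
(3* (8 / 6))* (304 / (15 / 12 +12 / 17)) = 4352 / 7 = 621.71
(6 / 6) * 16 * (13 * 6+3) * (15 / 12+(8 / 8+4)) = 8100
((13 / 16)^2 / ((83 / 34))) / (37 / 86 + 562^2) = 0.00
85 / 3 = 28.33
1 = 1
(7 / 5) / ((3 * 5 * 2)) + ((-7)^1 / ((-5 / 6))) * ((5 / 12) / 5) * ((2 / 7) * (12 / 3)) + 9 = 1477 / 150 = 9.85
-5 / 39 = -0.13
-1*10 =-10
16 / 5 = 3.20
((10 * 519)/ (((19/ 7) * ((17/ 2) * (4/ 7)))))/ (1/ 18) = 2288790/ 323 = 7086.04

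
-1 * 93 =-93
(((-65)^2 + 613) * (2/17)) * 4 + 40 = 39384/17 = 2316.71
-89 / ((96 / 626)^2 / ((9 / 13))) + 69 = -2550.96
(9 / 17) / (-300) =-3 / 1700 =-0.00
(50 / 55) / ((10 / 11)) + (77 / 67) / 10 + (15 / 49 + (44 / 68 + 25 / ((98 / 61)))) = 4919553 / 279055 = 17.63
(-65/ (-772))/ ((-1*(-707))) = 65/ 545804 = 0.00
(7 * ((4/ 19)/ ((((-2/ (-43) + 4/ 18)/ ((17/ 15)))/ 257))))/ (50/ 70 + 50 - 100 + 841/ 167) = -4611946983/ 127768160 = -36.10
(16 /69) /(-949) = -16 /65481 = -0.00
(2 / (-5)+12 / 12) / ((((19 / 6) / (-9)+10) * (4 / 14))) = 567 / 2605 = 0.22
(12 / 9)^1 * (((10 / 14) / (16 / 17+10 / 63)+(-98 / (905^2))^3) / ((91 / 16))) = 13449399335073003326368 / 88342445461088180578125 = 0.15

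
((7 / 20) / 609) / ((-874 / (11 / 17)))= -11 / 25852920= -0.00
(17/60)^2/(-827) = -289/2977200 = -0.00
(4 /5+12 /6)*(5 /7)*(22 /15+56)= 1724 /15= 114.93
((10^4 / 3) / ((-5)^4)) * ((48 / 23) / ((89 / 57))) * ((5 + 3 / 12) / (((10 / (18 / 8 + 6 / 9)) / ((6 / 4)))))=16.37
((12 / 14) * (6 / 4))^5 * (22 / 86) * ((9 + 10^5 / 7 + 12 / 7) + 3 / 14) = 130007179467 / 10117814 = 12849.33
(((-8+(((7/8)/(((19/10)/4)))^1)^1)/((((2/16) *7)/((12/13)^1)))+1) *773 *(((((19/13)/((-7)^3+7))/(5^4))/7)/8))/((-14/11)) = -6215693/14982240000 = -0.00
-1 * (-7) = 7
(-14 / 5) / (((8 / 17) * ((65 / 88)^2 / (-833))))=191909872 / 21125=9084.49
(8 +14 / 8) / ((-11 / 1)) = -39 / 44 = -0.89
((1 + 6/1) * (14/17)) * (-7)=-686/17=-40.35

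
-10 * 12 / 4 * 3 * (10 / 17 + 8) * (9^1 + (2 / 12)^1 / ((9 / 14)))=-365000 / 51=-7156.86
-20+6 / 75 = -498 / 25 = -19.92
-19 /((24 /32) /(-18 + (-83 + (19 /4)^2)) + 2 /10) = -23845 /239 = -99.77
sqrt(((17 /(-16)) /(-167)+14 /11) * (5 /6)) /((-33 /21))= -35 * sqrt(82874418) /484968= -0.66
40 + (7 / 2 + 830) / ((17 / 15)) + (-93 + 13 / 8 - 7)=92081 / 136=677.07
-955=-955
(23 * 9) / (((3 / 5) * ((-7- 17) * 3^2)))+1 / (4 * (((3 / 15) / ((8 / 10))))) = -43 / 72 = -0.60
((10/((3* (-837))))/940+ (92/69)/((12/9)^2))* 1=354049/472068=0.75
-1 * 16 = -16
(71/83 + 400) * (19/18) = 632149/1494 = 423.13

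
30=30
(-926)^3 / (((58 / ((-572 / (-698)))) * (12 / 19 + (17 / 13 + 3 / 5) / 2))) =-7076195.82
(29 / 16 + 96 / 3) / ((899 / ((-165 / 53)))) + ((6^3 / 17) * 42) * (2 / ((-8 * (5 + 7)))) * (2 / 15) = -103643877 / 64799920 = -1.60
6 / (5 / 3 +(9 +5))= 18 / 47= 0.38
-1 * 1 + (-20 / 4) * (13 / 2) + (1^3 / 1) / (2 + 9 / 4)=-33.26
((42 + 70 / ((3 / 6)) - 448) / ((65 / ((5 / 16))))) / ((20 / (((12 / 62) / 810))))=-133 / 8704800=-0.00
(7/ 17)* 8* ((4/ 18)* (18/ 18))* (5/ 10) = 56/ 153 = 0.37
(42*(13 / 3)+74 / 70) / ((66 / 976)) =3126616 / 1155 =2707.03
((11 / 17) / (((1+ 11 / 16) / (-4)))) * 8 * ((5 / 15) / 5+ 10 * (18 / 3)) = -298496 / 405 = -737.03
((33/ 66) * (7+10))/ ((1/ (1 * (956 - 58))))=7633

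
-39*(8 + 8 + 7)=-897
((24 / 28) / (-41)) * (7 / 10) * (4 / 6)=-0.01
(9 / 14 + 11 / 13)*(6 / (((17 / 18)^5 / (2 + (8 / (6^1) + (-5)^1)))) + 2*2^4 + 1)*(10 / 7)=37885259355 / 904448909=41.89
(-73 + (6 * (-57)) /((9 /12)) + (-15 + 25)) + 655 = 136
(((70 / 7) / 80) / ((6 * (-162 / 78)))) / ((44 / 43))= -0.01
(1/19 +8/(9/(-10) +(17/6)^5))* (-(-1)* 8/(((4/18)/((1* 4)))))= 1868263632/134221567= 13.92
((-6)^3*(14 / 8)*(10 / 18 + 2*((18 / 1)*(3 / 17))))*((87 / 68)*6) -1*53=-5808734 / 289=-20099.43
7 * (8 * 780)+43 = 43723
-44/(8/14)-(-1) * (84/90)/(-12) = -6937/90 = -77.08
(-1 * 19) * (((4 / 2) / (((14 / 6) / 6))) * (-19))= 12996 / 7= 1856.57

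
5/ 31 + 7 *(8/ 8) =222/ 31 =7.16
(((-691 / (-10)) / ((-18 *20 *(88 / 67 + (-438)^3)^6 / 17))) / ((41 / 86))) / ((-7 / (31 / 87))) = 1416465282247210919 / 1431055308436374810987739299869190354966601978315073675739738931200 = 0.00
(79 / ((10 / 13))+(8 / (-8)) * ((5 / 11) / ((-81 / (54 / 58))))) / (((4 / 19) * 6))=18674891 / 229680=81.31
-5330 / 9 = -592.22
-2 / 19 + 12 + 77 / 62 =15475 / 1178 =13.14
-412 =-412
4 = 4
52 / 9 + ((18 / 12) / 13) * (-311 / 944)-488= -482.26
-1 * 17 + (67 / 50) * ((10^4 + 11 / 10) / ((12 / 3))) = 6666737 / 2000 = 3333.37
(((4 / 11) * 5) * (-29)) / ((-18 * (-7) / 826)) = -34220 / 99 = -345.66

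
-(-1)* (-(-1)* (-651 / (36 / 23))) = -4991 / 12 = -415.92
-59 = -59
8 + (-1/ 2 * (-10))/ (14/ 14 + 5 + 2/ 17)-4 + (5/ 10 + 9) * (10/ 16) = 2237/ 208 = 10.75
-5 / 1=-5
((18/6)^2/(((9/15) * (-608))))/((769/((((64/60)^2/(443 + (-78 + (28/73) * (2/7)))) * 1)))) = -584/5841404745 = -0.00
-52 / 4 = -13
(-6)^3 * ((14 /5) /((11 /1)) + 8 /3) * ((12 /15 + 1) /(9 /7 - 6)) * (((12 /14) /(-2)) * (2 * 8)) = -4997376 /3025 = -1652.03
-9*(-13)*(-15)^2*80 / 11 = 2106000 / 11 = 191454.55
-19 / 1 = -19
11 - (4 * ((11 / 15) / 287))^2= 203861339 / 18533025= 11.00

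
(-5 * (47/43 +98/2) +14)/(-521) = 10168/22403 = 0.45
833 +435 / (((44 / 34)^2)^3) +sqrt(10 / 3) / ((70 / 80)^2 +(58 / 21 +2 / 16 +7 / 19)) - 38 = 8512 * sqrt(30) / 102679 +100636866195 / 113379904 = 888.06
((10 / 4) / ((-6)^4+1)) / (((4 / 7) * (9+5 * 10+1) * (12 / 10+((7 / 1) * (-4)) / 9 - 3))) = -105 / 9172384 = -0.00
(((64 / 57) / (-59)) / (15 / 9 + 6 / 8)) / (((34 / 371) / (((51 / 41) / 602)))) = -10176 / 57313367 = -0.00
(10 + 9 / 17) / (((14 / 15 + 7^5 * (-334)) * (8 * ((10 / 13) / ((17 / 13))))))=-0.00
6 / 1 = 6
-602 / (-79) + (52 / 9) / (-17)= 87998 / 12087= 7.28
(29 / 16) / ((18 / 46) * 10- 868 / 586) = 195431 / 262208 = 0.75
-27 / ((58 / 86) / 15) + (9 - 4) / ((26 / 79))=-441335 / 754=-585.32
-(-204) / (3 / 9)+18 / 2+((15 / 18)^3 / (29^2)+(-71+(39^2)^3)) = 639201016559141 / 181656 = 3518744311.00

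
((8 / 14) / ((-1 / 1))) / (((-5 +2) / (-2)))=-8 / 21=-0.38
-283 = -283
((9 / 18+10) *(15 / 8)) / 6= 105 / 32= 3.28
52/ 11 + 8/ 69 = 3676/ 759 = 4.84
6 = 6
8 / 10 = 4 / 5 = 0.80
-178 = -178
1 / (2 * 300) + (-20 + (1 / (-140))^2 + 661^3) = 16981719946901 / 58800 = 288804761.00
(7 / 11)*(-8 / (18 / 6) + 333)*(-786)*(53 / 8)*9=-433472319 / 44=-9851643.61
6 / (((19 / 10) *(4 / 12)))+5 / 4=815 / 76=10.72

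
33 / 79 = 0.42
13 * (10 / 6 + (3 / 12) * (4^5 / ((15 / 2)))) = 465.40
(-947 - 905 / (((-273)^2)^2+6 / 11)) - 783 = -105703502154565 / 61100290257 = -1730.00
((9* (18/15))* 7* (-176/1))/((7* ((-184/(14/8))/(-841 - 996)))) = -3819123/115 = -33209.77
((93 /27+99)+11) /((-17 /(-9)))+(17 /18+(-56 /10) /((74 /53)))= 3226343 /56610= 56.99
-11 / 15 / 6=-11 / 90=-0.12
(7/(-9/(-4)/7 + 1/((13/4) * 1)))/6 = 1274/687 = 1.85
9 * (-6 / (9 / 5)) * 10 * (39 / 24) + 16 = -943 / 2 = -471.50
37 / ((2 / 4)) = 74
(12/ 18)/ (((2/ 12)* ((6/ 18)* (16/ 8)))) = 6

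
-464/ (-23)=464/ 23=20.17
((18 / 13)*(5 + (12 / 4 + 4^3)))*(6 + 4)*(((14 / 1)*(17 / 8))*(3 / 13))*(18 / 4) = 5205060 / 169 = 30799.17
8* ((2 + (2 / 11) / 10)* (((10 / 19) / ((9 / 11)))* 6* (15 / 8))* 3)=6660 / 19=350.53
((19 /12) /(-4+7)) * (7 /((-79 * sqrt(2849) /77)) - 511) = -269.76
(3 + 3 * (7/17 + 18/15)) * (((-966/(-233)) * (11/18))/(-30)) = -65527/99025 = -0.66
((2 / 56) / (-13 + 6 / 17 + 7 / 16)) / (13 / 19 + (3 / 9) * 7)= -0.00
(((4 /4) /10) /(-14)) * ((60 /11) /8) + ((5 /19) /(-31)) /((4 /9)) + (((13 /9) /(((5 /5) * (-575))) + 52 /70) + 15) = 29509288433 /1877614200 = 15.72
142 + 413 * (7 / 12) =4595 / 12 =382.92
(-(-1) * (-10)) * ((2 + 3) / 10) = -5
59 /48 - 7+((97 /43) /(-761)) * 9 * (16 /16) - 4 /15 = -6.06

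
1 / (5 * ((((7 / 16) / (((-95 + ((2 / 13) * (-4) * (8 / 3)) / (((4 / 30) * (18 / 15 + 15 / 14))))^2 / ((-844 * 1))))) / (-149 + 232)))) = -2860726420540 / 6310466253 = -453.33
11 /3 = 3.67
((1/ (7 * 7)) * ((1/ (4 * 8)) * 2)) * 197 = 197/ 784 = 0.25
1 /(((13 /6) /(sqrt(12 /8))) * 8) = 0.07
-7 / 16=-0.44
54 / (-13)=-54 / 13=-4.15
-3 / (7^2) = -3 / 49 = -0.06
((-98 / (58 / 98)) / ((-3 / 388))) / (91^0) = 1863176 / 87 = 21415.82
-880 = -880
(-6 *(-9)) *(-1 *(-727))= 39258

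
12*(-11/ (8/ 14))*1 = -231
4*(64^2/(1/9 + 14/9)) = 49152/5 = 9830.40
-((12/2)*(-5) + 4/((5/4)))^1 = 134/5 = 26.80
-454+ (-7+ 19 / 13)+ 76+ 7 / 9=-44783 / 117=-382.76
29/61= 0.48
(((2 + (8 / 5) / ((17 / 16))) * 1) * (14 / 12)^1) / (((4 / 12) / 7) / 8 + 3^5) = 58408 / 3470125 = 0.02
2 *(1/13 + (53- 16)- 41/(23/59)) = -40722/299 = -136.19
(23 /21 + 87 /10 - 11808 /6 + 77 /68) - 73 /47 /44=-3612214127 /1845690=-1957.11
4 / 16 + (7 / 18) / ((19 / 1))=185 / 684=0.27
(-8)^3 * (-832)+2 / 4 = 851969 / 2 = 425984.50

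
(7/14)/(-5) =-1/10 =-0.10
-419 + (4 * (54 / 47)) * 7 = -18181 / 47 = -386.83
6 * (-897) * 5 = -26910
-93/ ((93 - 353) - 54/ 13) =1209/ 3434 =0.35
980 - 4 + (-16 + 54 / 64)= 30747 / 32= 960.84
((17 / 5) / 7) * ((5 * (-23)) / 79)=-0.71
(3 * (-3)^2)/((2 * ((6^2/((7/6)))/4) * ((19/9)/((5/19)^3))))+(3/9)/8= 177571/3127704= 0.06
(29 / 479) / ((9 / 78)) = 754 / 1437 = 0.52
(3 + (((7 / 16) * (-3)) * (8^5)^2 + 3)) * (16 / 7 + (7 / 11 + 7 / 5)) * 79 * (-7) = 185259118556928 / 55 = 3368347610125.96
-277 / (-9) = 277 / 9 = 30.78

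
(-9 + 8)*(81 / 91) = -81 / 91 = -0.89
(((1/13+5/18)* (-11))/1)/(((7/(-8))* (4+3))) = 3652/5733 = 0.64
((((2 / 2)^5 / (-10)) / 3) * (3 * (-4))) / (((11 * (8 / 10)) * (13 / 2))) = 1 / 143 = 0.01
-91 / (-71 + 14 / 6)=273 / 206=1.33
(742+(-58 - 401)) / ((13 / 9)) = 2547 / 13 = 195.92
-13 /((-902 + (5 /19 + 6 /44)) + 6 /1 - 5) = 5434 /376451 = 0.01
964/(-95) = -964/95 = -10.15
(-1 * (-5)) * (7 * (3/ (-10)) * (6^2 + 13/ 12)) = -3115/ 8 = -389.38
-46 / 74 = -23 / 37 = -0.62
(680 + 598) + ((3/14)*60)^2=1443.31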